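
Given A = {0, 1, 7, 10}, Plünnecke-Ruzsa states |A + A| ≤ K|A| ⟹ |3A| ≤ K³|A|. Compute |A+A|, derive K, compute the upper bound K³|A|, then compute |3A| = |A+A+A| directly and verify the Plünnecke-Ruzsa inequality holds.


|A| = 4.
Step 1: Compute A + A by enumerating all 16 pairs.
A + A = {0, 1, 2, 7, 8, 10, 11, 14, 17, 20}, so |A + A| = 10.
Step 2: Doubling constant K = |A + A|/|A| = 10/4 = 10/4 ≈ 2.5000.
Step 3: Plünnecke-Ruzsa gives |3A| ≤ K³·|A| = (2.5000)³ · 4 ≈ 62.5000.
Step 4: Compute 3A = A + A + A directly by enumerating all triples (a,b,c) ∈ A³; |3A| = 19.
Step 5: Check 19 ≤ 62.5000? Yes ✓.

K = 10/4, Plünnecke-Ruzsa bound K³|A| ≈ 62.5000, |3A| = 19, inequality holds.


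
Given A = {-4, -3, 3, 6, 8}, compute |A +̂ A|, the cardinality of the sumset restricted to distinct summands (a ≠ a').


Restricted sumset: A +̂ A = {a + a' : a ∈ A, a' ∈ A, a ≠ a'}.
Equivalently, take A + A and drop any sum 2a that is achievable ONLY as a + a for a ∈ A (i.e. sums representable only with equal summands).
Enumerate pairs (a, a') with a < a' (symmetric, so each unordered pair gives one sum; this covers all a ≠ a'):
  -4 + -3 = -7
  -4 + 3 = -1
  -4 + 6 = 2
  -4 + 8 = 4
  -3 + 3 = 0
  -3 + 6 = 3
  -3 + 8 = 5
  3 + 6 = 9
  3 + 8 = 11
  6 + 8 = 14
Collected distinct sums: {-7, -1, 0, 2, 3, 4, 5, 9, 11, 14}
|A +̂ A| = 10
(Reference bound: |A +̂ A| ≥ 2|A| - 3 for |A| ≥ 2, with |A| = 5 giving ≥ 7.)

|A +̂ A| = 10


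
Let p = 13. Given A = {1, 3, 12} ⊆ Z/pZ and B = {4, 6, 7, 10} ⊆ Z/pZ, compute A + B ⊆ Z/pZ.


Work in Z/13Z: reduce every sum a + b modulo 13.
Enumerate all 12 pairs:
a = 1: 1+4=5, 1+6=7, 1+7=8, 1+10=11
a = 3: 3+4=7, 3+6=9, 3+7=10, 3+10=0
a = 12: 12+4=3, 12+6=5, 12+7=6, 12+10=9
Distinct residues collected: {0, 3, 5, 6, 7, 8, 9, 10, 11}
|A + B| = 9 (out of 13 total residues).

A + B = {0, 3, 5, 6, 7, 8, 9, 10, 11}


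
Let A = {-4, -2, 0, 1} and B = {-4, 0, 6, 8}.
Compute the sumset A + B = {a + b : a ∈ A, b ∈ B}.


A + B = {a + b : a ∈ A, b ∈ B}.
Enumerate all |A|·|B| = 4·4 = 16 pairs (a, b) and collect distinct sums.
a = -4: -4+-4=-8, -4+0=-4, -4+6=2, -4+8=4
a = -2: -2+-4=-6, -2+0=-2, -2+6=4, -2+8=6
a = 0: 0+-4=-4, 0+0=0, 0+6=6, 0+8=8
a = 1: 1+-4=-3, 1+0=1, 1+6=7, 1+8=9
Collecting distinct sums: A + B = {-8, -6, -4, -3, -2, 0, 1, 2, 4, 6, 7, 8, 9}
|A + B| = 13

A + B = {-8, -6, -4, -3, -2, 0, 1, 2, 4, 6, 7, 8, 9}


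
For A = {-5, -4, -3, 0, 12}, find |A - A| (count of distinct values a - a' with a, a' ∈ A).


A - A = {a - a' : a, a' ∈ A}; |A| = 5.
Bounds: 2|A|-1 ≤ |A - A| ≤ |A|² - |A| + 1, i.e. 9 ≤ |A - A| ≤ 21.
Note: 0 ∈ A - A always (from a - a). The set is symmetric: if d ∈ A - A then -d ∈ A - A.
Enumerate nonzero differences d = a - a' with a > a' (then include -d):
Positive differences: {1, 2, 3, 4, 5, 12, 15, 16, 17}
Full difference set: {0} ∪ (positive diffs) ∪ (negative diffs).
|A - A| = 1 + 2·9 = 19 (matches direct enumeration: 19).

|A - A| = 19


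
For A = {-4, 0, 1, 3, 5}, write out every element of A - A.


A - A = {a - a' : a, a' ∈ A}.
Compute a - a' for each ordered pair (a, a'):
a = -4: -4--4=0, -4-0=-4, -4-1=-5, -4-3=-7, -4-5=-9
a = 0: 0--4=4, 0-0=0, 0-1=-1, 0-3=-3, 0-5=-5
a = 1: 1--4=5, 1-0=1, 1-1=0, 1-3=-2, 1-5=-4
a = 3: 3--4=7, 3-0=3, 3-1=2, 3-3=0, 3-5=-2
a = 5: 5--4=9, 5-0=5, 5-1=4, 5-3=2, 5-5=0
Collecting distinct values (and noting 0 appears from a-a):
A - A = {-9, -7, -5, -4, -3, -2, -1, 0, 1, 2, 3, 4, 5, 7, 9}
|A - A| = 15

A - A = {-9, -7, -5, -4, -3, -2, -1, 0, 1, 2, 3, 4, 5, 7, 9}


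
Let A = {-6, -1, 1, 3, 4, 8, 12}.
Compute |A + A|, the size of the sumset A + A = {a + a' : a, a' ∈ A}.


A + A = {a + a' : a, a' ∈ A}; |A| = 7.
General bounds: 2|A| - 1 ≤ |A + A| ≤ |A|(|A|+1)/2, i.e. 13 ≤ |A + A| ≤ 28.
Lower bound 2|A|-1 is attained iff A is an arithmetic progression.
Enumerate sums a + a' for a ≤ a' (symmetric, so this suffices):
a = -6: -6+-6=-12, -6+-1=-7, -6+1=-5, -6+3=-3, -6+4=-2, -6+8=2, -6+12=6
a = -1: -1+-1=-2, -1+1=0, -1+3=2, -1+4=3, -1+8=7, -1+12=11
a = 1: 1+1=2, 1+3=4, 1+4=5, 1+8=9, 1+12=13
a = 3: 3+3=6, 3+4=7, 3+8=11, 3+12=15
a = 4: 4+4=8, 4+8=12, 4+12=16
a = 8: 8+8=16, 8+12=20
a = 12: 12+12=24
Distinct sums: {-12, -7, -5, -3, -2, 0, 2, 3, 4, 5, 6, 7, 8, 9, 11, 12, 13, 15, 16, 20, 24}
|A + A| = 21

|A + A| = 21


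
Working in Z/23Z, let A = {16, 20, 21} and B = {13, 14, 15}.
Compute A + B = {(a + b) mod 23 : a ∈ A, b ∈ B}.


Work in Z/23Z: reduce every sum a + b modulo 23.
Enumerate all 9 pairs:
a = 16: 16+13=6, 16+14=7, 16+15=8
a = 20: 20+13=10, 20+14=11, 20+15=12
a = 21: 21+13=11, 21+14=12, 21+15=13
Distinct residues collected: {6, 7, 8, 10, 11, 12, 13}
|A + B| = 7 (out of 23 total residues).

A + B = {6, 7, 8, 10, 11, 12, 13}


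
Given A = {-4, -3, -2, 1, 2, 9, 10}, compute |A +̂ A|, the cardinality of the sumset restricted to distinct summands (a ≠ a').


Restricted sumset: A +̂ A = {a + a' : a ∈ A, a' ∈ A, a ≠ a'}.
Equivalently, take A + A and drop any sum 2a that is achievable ONLY as a + a for a ∈ A (i.e. sums representable only with equal summands).
Enumerate pairs (a, a') with a < a' (symmetric, so each unordered pair gives one sum; this covers all a ≠ a'):
  -4 + -3 = -7
  -4 + -2 = -6
  -4 + 1 = -3
  -4 + 2 = -2
  -4 + 9 = 5
  -4 + 10 = 6
  -3 + -2 = -5
  -3 + 1 = -2
  -3 + 2 = -1
  -3 + 9 = 6
  -3 + 10 = 7
  -2 + 1 = -1
  -2 + 2 = 0
  -2 + 9 = 7
  -2 + 10 = 8
  1 + 2 = 3
  1 + 9 = 10
  1 + 10 = 11
  2 + 9 = 11
  2 + 10 = 12
  9 + 10 = 19
Collected distinct sums: {-7, -6, -5, -3, -2, -1, 0, 3, 5, 6, 7, 8, 10, 11, 12, 19}
|A +̂ A| = 16
(Reference bound: |A +̂ A| ≥ 2|A| - 3 for |A| ≥ 2, with |A| = 7 giving ≥ 11.)

|A +̂ A| = 16


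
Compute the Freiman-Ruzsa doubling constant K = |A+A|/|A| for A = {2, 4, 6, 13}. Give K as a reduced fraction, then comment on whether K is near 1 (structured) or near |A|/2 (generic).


|A| = 4.
Compute A + A by enumerating all 16 pairs.
A + A = {4, 6, 8, 10, 12, 15, 17, 19, 26}, so |A + A| = 9.
K = |A + A| / |A| = 9/4 (already in lowest terms) ≈ 2.2500.
Reference: AP of size 4 gives K = 7/4 ≈ 1.7500; a fully generic set of size 4 gives K ≈ 2.5000.

|A| = 4, |A + A| = 9, K = 9/4.


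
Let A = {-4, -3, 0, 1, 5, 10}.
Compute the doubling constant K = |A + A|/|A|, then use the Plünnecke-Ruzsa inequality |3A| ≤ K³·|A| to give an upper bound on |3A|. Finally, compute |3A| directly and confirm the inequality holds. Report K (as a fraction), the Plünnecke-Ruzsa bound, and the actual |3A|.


|A| = 6.
Step 1: Compute A + A by enumerating all 36 pairs.
A + A = {-8, -7, -6, -4, -3, -2, 0, 1, 2, 5, 6, 7, 10, 11, 15, 20}, so |A + A| = 16.
Step 2: Doubling constant K = |A + A|/|A| = 16/6 = 16/6 ≈ 2.6667.
Step 3: Plünnecke-Ruzsa gives |3A| ≤ K³·|A| = (2.6667)³ · 6 ≈ 113.7778.
Step 4: Compute 3A = A + A + A directly by enumerating all triples (a,b,c) ∈ A³; |3A| = 31.
Step 5: Check 31 ≤ 113.7778? Yes ✓.

K = 16/6, Plünnecke-Ruzsa bound K³|A| ≈ 113.7778, |3A| = 31, inequality holds.


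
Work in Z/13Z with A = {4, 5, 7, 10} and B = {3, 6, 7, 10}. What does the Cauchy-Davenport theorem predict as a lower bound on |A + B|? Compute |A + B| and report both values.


Cauchy-Davenport: |A + B| ≥ min(p, |A| + |B| - 1) for A, B nonempty in Z/pZ.
|A| = 4, |B| = 4, p = 13.
CD lower bound = min(13, 4 + 4 - 1) = min(13, 7) = 7.
Compute A + B mod 13 directly:
a = 4: 4+3=7, 4+6=10, 4+7=11, 4+10=1
a = 5: 5+3=8, 5+6=11, 5+7=12, 5+10=2
a = 7: 7+3=10, 7+6=0, 7+7=1, 7+10=4
a = 10: 10+3=0, 10+6=3, 10+7=4, 10+10=7
A + B = {0, 1, 2, 3, 4, 7, 8, 10, 11, 12}, so |A + B| = 10.
Verify: 10 ≥ 7? Yes ✓.

CD lower bound = 7, actual |A + B| = 10.


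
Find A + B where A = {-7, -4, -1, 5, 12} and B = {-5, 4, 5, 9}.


A + B = {a + b : a ∈ A, b ∈ B}.
Enumerate all |A|·|B| = 5·4 = 20 pairs (a, b) and collect distinct sums.
a = -7: -7+-5=-12, -7+4=-3, -7+5=-2, -7+9=2
a = -4: -4+-5=-9, -4+4=0, -4+5=1, -4+9=5
a = -1: -1+-5=-6, -1+4=3, -1+5=4, -1+9=8
a = 5: 5+-5=0, 5+4=9, 5+5=10, 5+9=14
a = 12: 12+-5=7, 12+4=16, 12+5=17, 12+9=21
Collecting distinct sums: A + B = {-12, -9, -6, -3, -2, 0, 1, 2, 3, 4, 5, 7, 8, 9, 10, 14, 16, 17, 21}
|A + B| = 19

A + B = {-12, -9, -6, -3, -2, 0, 1, 2, 3, 4, 5, 7, 8, 9, 10, 14, 16, 17, 21}


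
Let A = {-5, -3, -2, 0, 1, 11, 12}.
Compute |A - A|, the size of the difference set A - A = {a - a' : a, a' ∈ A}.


A - A = {a - a' : a, a' ∈ A}; |A| = 7.
Bounds: 2|A|-1 ≤ |A - A| ≤ |A|² - |A| + 1, i.e. 13 ≤ |A - A| ≤ 43.
Note: 0 ∈ A - A always (from a - a). The set is symmetric: if d ∈ A - A then -d ∈ A - A.
Enumerate nonzero differences d = a - a' with a > a' (then include -d):
Positive differences: {1, 2, 3, 4, 5, 6, 10, 11, 12, 13, 14, 15, 16, 17}
Full difference set: {0} ∪ (positive diffs) ∪ (negative diffs).
|A - A| = 1 + 2·14 = 29 (matches direct enumeration: 29).

|A - A| = 29


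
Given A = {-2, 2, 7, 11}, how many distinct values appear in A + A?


A + A = {a + a' : a, a' ∈ A}; |A| = 4.
General bounds: 2|A| - 1 ≤ |A + A| ≤ |A|(|A|+1)/2, i.e. 7 ≤ |A + A| ≤ 10.
Lower bound 2|A|-1 is attained iff A is an arithmetic progression.
Enumerate sums a + a' for a ≤ a' (symmetric, so this suffices):
a = -2: -2+-2=-4, -2+2=0, -2+7=5, -2+11=9
a = 2: 2+2=4, 2+7=9, 2+11=13
a = 7: 7+7=14, 7+11=18
a = 11: 11+11=22
Distinct sums: {-4, 0, 4, 5, 9, 13, 14, 18, 22}
|A + A| = 9

|A + A| = 9


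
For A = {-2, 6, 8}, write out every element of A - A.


A - A = {a - a' : a, a' ∈ A}.
Compute a - a' for each ordered pair (a, a'):
a = -2: -2--2=0, -2-6=-8, -2-8=-10
a = 6: 6--2=8, 6-6=0, 6-8=-2
a = 8: 8--2=10, 8-6=2, 8-8=0
Collecting distinct values (and noting 0 appears from a-a):
A - A = {-10, -8, -2, 0, 2, 8, 10}
|A - A| = 7

A - A = {-10, -8, -2, 0, 2, 8, 10}


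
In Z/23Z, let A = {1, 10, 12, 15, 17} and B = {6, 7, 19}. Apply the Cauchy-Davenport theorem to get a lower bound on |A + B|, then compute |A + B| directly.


Cauchy-Davenport: |A + B| ≥ min(p, |A| + |B| - 1) for A, B nonempty in Z/pZ.
|A| = 5, |B| = 3, p = 23.
CD lower bound = min(23, 5 + 3 - 1) = min(23, 7) = 7.
Compute A + B mod 23 directly:
a = 1: 1+6=7, 1+7=8, 1+19=20
a = 10: 10+6=16, 10+7=17, 10+19=6
a = 12: 12+6=18, 12+7=19, 12+19=8
a = 15: 15+6=21, 15+7=22, 15+19=11
a = 17: 17+6=0, 17+7=1, 17+19=13
A + B = {0, 1, 6, 7, 8, 11, 13, 16, 17, 18, 19, 20, 21, 22}, so |A + B| = 14.
Verify: 14 ≥ 7? Yes ✓.

CD lower bound = 7, actual |A + B| = 14.


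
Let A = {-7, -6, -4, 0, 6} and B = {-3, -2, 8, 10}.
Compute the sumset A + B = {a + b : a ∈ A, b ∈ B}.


A + B = {a + b : a ∈ A, b ∈ B}.
Enumerate all |A|·|B| = 5·4 = 20 pairs (a, b) and collect distinct sums.
a = -7: -7+-3=-10, -7+-2=-9, -7+8=1, -7+10=3
a = -6: -6+-3=-9, -6+-2=-8, -6+8=2, -6+10=4
a = -4: -4+-3=-7, -4+-2=-6, -4+8=4, -4+10=6
a = 0: 0+-3=-3, 0+-2=-2, 0+8=8, 0+10=10
a = 6: 6+-3=3, 6+-2=4, 6+8=14, 6+10=16
Collecting distinct sums: A + B = {-10, -9, -8, -7, -6, -3, -2, 1, 2, 3, 4, 6, 8, 10, 14, 16}
|A + B| = 16

A + B = {-10, -9, -8, -7, -6, -3, -2, 1, 2, 3, 4, 6, 8, 10, 14, 16}


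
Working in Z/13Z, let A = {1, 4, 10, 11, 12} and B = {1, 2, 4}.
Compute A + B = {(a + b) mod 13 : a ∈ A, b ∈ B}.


Work in Z/13Z: reduce every sum a + b modulo 13.
Enumerate all 15 pairs:
a = 1: 1+1=2, 1+2=3, 1+4=5
a = 4: 4+1=5, 4+2=6, 4+4=8
a = 10: 10+1=11, 10+2=12, 10+4=1
a = 11: 11+1=12, 11+2=0, 11+4=2
a = 12: 12+1=0, 12+2=1, 12+4=3
Distinct residues collected: {0, 1, 2, 3, 5, 6, 8, 11, 12}
|A + B| = 9 (out of 13 total residues).

A + B = {0, 1, 2, 3, 5, 6, 8, 11, 12}


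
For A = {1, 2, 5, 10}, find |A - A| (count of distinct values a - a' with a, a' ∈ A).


A - A = {a - a' : a, a' ∈ A}; |A| = 4.
Bounds: 2|A|-1 ≤ |A - A| ≤ |A|² - |A| + 1, i.e. 7 ≤ |A - A| ≤ 13.
Note: 0 ∈ A - A always (from a - a). The set is symmetric: if d ∈ A - A then -d ∈ A - A.
Enumerate nonzero differences d = a - a' with a > a' (then include -d):
Positive differences: {1, 3, 4, 5, 8, 9}
Full difference set: {0} ∪ (positive diffs) ∪ (negative diffs).
|A - A| = 1 + 2·6 = 13 (matches direct enumeration: 13).

|A - A| = 13


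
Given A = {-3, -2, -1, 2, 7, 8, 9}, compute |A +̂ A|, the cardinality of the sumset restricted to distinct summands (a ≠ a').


Restricted sumset: A +̂ A = {a + a' : a ∈ A, a' ∈ A, a ≠ a'}.
Equivalently, take A + A and drop any sum 2a that is achievable ONLY as a + a for a ∈ A (i.e. sums representable only with equal summands).
Enumerate pairs (a, a') with a < a' (symmetric, so each unordered pair gives one sum; this covers all a ≠ a'):
  -3 + -2 = -5
  -3 + -1 = -4
  -3 + 2 = -1
  -3 + 7 = 4
  -3 + 8 = 5
  -3 + 9 = 6
  -2 + -1 = -3
  -2 + 2 = 0
  -2 + 7 = 5
  -2 + 8 = 6
  -2 + 9 = 7
  -1 + 2 = 1
  -1 + 7 = 6
  -1 + 8 = 7
  -1 + 9 = 8
  2 + 7 = 9
  2 + 8 = 10
  2 + 9 = 11
  7 + 8 = 15
  7 + 9 = 16
  8 + 9 = 17
Collected distinct sums: {-5, -4, -3, -1, 0, 1, 4, 5, 6, 7, 8, 9, 10, 11, 15, 16, 17}
|A +̂ A| = 17
(Reference bound: |A +̂ A| ≥ 2|A| - 3 for |A| ≥ 2, with |A| = 7 giving ≥ 11.)

|A +̂ A| = 17


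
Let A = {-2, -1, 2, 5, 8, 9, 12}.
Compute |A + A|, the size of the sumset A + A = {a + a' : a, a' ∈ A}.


A + A = {a + a' : a, a' ∈ A}; |A| = 7.
General bounds: 2|A| - 1 ≤ |A + A| ≤ |A|(|A|+1)/2, i.e. 13 ≤ |A + A| ≤ 28.
Lower bound 2|A|-1 is attained iff A is an arithmetic progression.
Enumerate sums a + a' for a ≤ a' (symmetric, so this suffices):
a = -2: -2+-2=-4, -2+-1=-3, -2+2=0, -2+5=3, -2+8=6, -2+9=7, -2+12=10
a = -1: -1+-1=-2, -1+2=1, -1+5=4, -1+8=7, -1+9=8, -1+12=11
a = 2: 2+2=4, 2+5=7, 2+8=10, 2+9=11, 2+12=14
a = 5: 5+5=10, 5+8=13, 5+9=14, 5+12=17
a = 8: 8+8=16, 8+9=17, 8+12=20
a = 9: 9+9=18, 9+12=21
a = 12: 12+12=24
Distinct sums: {-4, -3, -2, 0, 1, 3, 4, 6, 7, 8, 10, 11, 13, 14, 16, 17, 18, 20, 21, 24}
|A + A| = 20

|A + A| = 20


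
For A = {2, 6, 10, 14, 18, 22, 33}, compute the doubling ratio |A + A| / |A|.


|A| = 7.
Compute A + A by enumerating all 49 pairs.
A + A = {4, 8, 12, 16, 20, 24, 28, 32, 35, 36, 39, 40, 43, 44, 47, 51, 55, 66}, so |A + A| = 18.
K = |A + A| / |A| = 18/7 (already in lowest terms) ≈ 2.5714.
Reference: AP of size 7 gives K = 13/7 ≈ 1.8571; a fully generic set of size 7 gives K ≈ 4.0000.

|A| = 7, |A + A| = 18, K = 18/7.


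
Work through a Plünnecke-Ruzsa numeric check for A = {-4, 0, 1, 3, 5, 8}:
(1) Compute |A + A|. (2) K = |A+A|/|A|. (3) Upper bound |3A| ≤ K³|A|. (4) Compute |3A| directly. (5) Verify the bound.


|A| = 6.
Step 1: Compute A + A by enumerating all 36 pairs.
A + A = {-8, -4, -3, -1, 0, 1, 2, 3, 4, 5, 6, 8, 9, 10, 11, 13, 16}, so |A + A| = 17.
Step 2: Doubling constant K = |A + A|/|A| = 17/6 = 17/6 ≈ 2.8333.
Step 3: Plünnecke-Ruzsa gives |3A| ≤ K³·|A| = (2.8333)³ · 6 ≈ 136.4722.
Step 4: Compute 3A = A + A + A directly by enumerating all triples (a,b,c) ∈ A³; |3A| = 30.
Step 5: Check 30 ≤ 136.4722? Yes ✓.

K = 17/6, Plünnecke-Ruzsa bound K³|A| ≈ 136.4722, |3A| = 30, inequality holds.


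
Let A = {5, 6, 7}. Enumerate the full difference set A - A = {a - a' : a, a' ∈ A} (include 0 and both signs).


A - A = {a - a' : a, a' ∈ A}.
Compute a - a' for each ordered pair (a, a'):
a = 5: 5-5=0, 5-6=-1, 5-7=-2
a = 6: 6-5=1, 6-6=0, 6-7=-1
a = 7: 7-5=2, 7-6=1, 7-7=0
Collecting distinct values (and noting 0 appears from a-a):
A - A = {-2, -1, 0, 1, 2}
|A - A| = 5

A - A = {-2, -1, 0, 1, 2}


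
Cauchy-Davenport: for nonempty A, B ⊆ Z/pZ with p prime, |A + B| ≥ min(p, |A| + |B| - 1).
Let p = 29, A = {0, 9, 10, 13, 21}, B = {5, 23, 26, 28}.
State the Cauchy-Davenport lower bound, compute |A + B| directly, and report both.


Cauchy-Davenport: |A + B| ≥ min(p, |A| + |B| - 1) for A, B nonempty in Z/pZ.
|A| = 5, |B| = 4, p = 29.
CD lower bound = min(29, 5 + 4 - 1) = min(29, 8) = 8.
Compute A + B mod 29 directly:
a = 0: 0+5=5, 0+23=23, 0+26=26, 0+28=28
a = 9: 9+5=14, 9+23=3, 9+26=6, 9+28=8
a = 10: 10+5=15, 10+23=4, 10+26=7, 10+28=9
a = 13: 13+5=18, 13+23=7, 13+26=10, 13+28=12
a = 21: 21+5=26, 21+23=15, 21+26=18, 21+28=20
A + B = {3, 4, 5, 6, 7, 8, 9, 10, 12, 14, 15, 18, 20, 23, 26, 28}, so |A + B| = 16.
Verify: 16 ≥ 8? Yes ✓.

CD lower bound = 8, actual |A + B| = 16.


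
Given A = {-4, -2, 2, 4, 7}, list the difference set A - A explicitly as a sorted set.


A - A = {a - a' : a, a' ∈ A}.
Compute a - a' for each ordered pair (a, a'):
a = -4: -4--4=0, -4--2=-2, -4-2=-6, -4-4=-8, -4-7=-11
a = -2: -2--4=2, -2--2=0, -2-2=-4, -2-4=-6, -2-7=-9
a = 2: 2--4=6, 2--2=4, 2-2=0, 2-4=-2, 2-7=-5
a = 4: 4--4=8, 4--2=6, 4-2=2, 4-4=0, 4-7=-3
a = 7: 7--4=11, 7--2=9, 7-2=5, 7-4=3, 7-7=0
Collecting distinct values (and noting 0 appears from a-a):
A - A = {-11, -9, -8, -6, -5, -4, -3, -2, 0, 2, 3, 4, 5, 6, 8, 9, 11}
|A - A| = 17

A - A = {-11, -9, -8, -6, -5, -4, -3, -2, 0, 2, 3, 4, 5, 6, 8, 9, 11}


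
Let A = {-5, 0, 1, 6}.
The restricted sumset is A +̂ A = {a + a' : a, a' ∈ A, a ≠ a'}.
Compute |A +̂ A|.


Restricted sumset: A +̂ A = {a + a' : a ∈ A, a' ∈ A, a ≠ a'}.
Equivalently, take A + A and drop any sum 2a that is achievable ONLY as a + a for a ∈ A (i.e. sums representable only with equal summands).
Enumerate pairs (a, a') with a < a' (symmetric, so each unordered pair gives one sum; this covers all a ≠ a'):
  -5 + 0 = -5
  -5 + 1 = -4
  -5 + 6 = 1
  0 + 1 = 1
  0 + 6 = 6
  1 + 6 = 7
Collected distinct sums: {-5, -4, 1, 6, 7}
|A +̂ A| = 5
(Reference bound: |A +̂ A| ≥ 2|A| - 3 for |A| ≥ 2, with |A| = 4 giving ≥ 5.)

|A +̂ A| = 5


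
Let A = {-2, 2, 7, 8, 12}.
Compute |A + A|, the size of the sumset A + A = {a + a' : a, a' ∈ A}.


A + A = {a + a' : a, a' ∈ A}; |A| = 5.
General bounds: 2|A| - 1 ≤ |A + A| ≤ |A|(|A|+1)/2, i.e. 9 ≤ |A + A| ≤ 15.
Lower bound 2|A|-1 is attained iff A is an arithmetic progression.
Enumerate sums a + a' for a ≤ a' (symmetric, so this suffices):
a = -2: -2+-2=-4, -2+2=0, -2+7=5, -2+8=6, -2+12=10
a = 2: 2+2=4, 2+7=9, 2+8=10, 2+12=14
a = 7: 7+7=14, 7+8=15, 7+12=19
a = 8: 8+8=16, 8+12=20
a = 12: 12+12=24
Distinct sums: {-4, 0, 4, 5, 6, 9, 10, 14, 15, 16, 19, 20, 24}
|A + A| = 13

|A + A| = 13


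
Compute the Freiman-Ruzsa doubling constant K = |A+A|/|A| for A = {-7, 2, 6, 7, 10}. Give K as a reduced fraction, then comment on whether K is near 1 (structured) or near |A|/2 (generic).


|A| = 5.
Compute A + A by enumerating all 25 pairs.
A + A = {-14, -5, -1, 0, 3, 4, 8, 9, 12, 13, 14, 16, 17, 20}, so |A + A| = 14.
K = |A + A| / |A| = 14/5 (already in lowest terms) ≈ 2.8000.
Reference: AP of size 5 gives K = 9/5 ≈ 1.8000; a fully generic set of size 5 gives K ≈ 3.0000.

|A| = 5, |A + A| = 14, K = 14/5.


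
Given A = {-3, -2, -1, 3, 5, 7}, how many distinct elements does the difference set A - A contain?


A - A = {a - a' : a, a' ∈ A}; |A| = 6.
Bounds: 2|A|-1 ≤ |A - A| ≤ |A|² - |A| + 1, i.e. 11 ≤ |A - A| ≤ 31.
Note: 0 ∈ A - A always (from a - a). The set is symmetric: if d ∈ A - A then -d ∈ A - A.
Enumerate nonzero differences d = a - a' with a > a' (then include -d):
Positive differences: {1, 2, 4, 5, 6, 7, 8, 9, 10}
Full difference set: {0} ∪ (positive diffs) ∪ (negative diffs).
|A - A| = 1 + 2·9 = 19 (matches direct enumeration: 19).

|A - A| = 19


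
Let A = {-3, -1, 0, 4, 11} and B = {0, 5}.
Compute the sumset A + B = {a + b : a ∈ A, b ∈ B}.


A + B = {a + b : a ∈ A, b ∈ B}.
Enumerate all |A|·|B| = 5·2 = 10 pairs (a, b) and collect distinct sums.
a = -3: -3+0=-3, -3+5=2
a = -1: -1+0=-1, -1+5=4
a = 0: 0+0=0, 0+5=5
a = 4: 4+0=4, 4+5=9
a = 11: 11+0=11, 11+5=16
Collecting distinct sums: A + B = {-3, -1, 0, 2, 4, 5, 9, 11, 16}
|A + B| = 9

A + B = {-3, -1, 0, 2, 4, 5, 9, 11, 16}


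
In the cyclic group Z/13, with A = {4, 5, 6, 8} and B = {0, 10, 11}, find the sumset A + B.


Work in Z/13Z: reduce every sum a + b modulo 13.
Enumerate all 12 pairs:
a = 4: 4+0=4, 4+10=1, 4+11=2
a = 5: 5+0=5, 5+10=2, 5+11=3
a = 6: 6+0=6, 6+10=3, 6+11=4
a = 8: 8+0=8, 8+10=5, 8+11=6
Distinct residues collected: {1, 2, 3, 4, 5, 6, 8}
|A + B| = 7 (out of 13 total residues).

A + B = {1, 2, 3, 4, 5, 6, 8}


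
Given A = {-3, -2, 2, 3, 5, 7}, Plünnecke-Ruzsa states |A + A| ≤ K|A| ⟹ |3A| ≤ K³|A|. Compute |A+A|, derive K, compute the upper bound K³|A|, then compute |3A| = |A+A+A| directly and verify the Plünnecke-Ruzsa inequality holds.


|A| = 6.
Step 1: Compute A + A by enumerating all 36 pairs.
A + A = {-6, -5, -4, -1, 0, 1, 2, 3, 4, 5, 6, 7, 8, 9, 10, 12, 14}, so |A + A| = 17.
Step 2: Doubling constant K = |A + A|/|A| = 17/6 = 17/6 ≈ 2.8333.
Step 3: Plünnecke-Ruzsa gives |3A| ≤ K³·|A| = (2.8333)³ · 6 ≈ 136.4722.
Step 4: Compute 3A = A + A + A directly by enumerating all triples (a,b,c) ∈ A³; |3A| = 28.
Step 5: Check 28 ≤ 136.4722? Yes ✓.

K = 17/6, Plünnecke-Ruzsa bound K³|A| ≈ 136.4722, |3A| = 28, inequality holds.


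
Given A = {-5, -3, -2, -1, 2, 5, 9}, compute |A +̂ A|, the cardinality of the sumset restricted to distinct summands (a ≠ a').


Restricted sumset: A +̂ A = {a + a' : a ∈ A, a' ∈ A, a ≠ a'}.
Equivalently, take A + A and drop any sum 2a that is achievable ONLY as a + a for a ∈ A (i.e. sums representable only with equal summands).
Enumerate pairs (a, a') with a < a' (symmetric, so each unordered pair gives one sum; this covers all a ≠ a'):
  -5 + -3 = -8
  -5 + -2 = -7
  -5 + -1 = -6
  -5 + 2 = -3
  -5 + 5 = 0
  -5 + 9 = 4
  -3 + -2 = -5
  -3 + -1 = -4
  -3 + 2 = -1
  -3 + 5 = 2
  -3 + 9 = 6
  -2 + -1 = -3
  -2 + 2 = 0
  -2 + 5 = 3
  -2 + 9 = 7
  -1 + 2 = 1
  -1 + 5 = 4
  -1 + 9 = 8
  2 + 5 = 7
  2 + 9 = 11
  5 + 9 = 14
Collected distinct sums: {-8, -7, -6, -5, -4, -3, -1, 0, 1, 2, 3, 4, 6, 7, 8, 11, 14}
|A +̂ A| = 17
(Reference bound: |A +̂ A| ≥ 2|A| - 3 for |A| ≥ 2, with |A| = 7 giving ≥ 11.)

|A +̂ A| = 17


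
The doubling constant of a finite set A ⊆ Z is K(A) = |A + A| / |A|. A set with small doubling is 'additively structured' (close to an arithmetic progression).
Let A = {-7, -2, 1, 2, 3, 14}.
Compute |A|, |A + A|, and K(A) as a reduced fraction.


|A| = 6.
Compute A + A by enumerating all 36 pairs.
A + A = {-14, -9, -6, -5, -4, -1, 0, 1, 2, 3, 4, 5, 6, 7, 12, 15, 16, 17, 28}, so |A + A| = 19.
K = |A + A| / |A| = 19/6 (already in lowest terms) ≈ 3.1667.
Reference: AP of size 6 gives K = 11/6 ≈ 1.8333; a fully generic set of size 6 gives K ≈ 3.5000.

|A| = 6, |A + A| = 19, K = 19/6.


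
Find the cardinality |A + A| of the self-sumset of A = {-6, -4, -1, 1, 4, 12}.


A + A = {a + a' : a, a' ∈ A}; |A| = 6.
General bounds: 2|A| - 1 ≤ |A + A| ≤ |A|(|A|+1)/2, i.e. 11 ≤ |A + A| ≤ 21.
Lower bound 2|A|-1 is attained iff A is an arithmetic progression.
Enumerate sums a + a' for a ≤ a' (symmetric, so this suffices):
a = -6: -6+-6=-12, -6+-4=-10, -6+-1=-7, -6+1=-5, -6+4=-2, -6+12=6
a = -4: -4+-4=-8, -4+-1=-5, -4+1=-3, -4+4=0, -4+12=8
a = -1: -1+-1=-2, -1+1=0, -1+4=3, -1+12=11
a = 1: 1+1=2, 1+4=5, 1+12=13
a = 4: 4+4=8, 4+12=16
a = 12: 12+12=24
Distinct sums: {-12, -10, -8, -7, -5, -3, -2, 0, 2, 3, 5, 6, 8, 11, 13, 16, 24}
|A + A| = 17

|A + A| = 17


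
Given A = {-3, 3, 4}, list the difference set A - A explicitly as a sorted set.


A - A = {a - a' : a, a' ∈ A}.
Compute a - a' for each ordered pair (a, a'):
a = -3: -3--3=0, -3-3=-6, -3-4=-7
a = 3: 3--3=6, 3-3=0, 3-4=-1
a = 4: 4--3=7, 4-3=1, 4-4=0
Collecting distinct values (and noting 0 appears from a-a):
A - A = {-7, -6, -1, 0, 1, 6, 7}
|A - A| = 7

A - A = {-7, -6, -1, 0, 1, 6, 7}


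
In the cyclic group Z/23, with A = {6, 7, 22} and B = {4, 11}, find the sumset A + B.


Work in Z/23Z: reduce every sum a + b modulo 23.
Enumerate all 6 pairs:
a = 6: 6+4=10, 6+11=17
a = 7: 7+4=11, 7+11=18
a = 22: 22+4=3, 22+11=10
Distinct residues collected: {3, 10, 11, 17, 18}
|A + B| = 5 (out of 23 total residues).

A + B = {3, 10, 11, 17, 18}


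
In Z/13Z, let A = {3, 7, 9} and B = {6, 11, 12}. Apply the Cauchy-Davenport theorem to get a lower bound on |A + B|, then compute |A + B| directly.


Cauchy-Davenport: |A + B| ≥ min(p, |A| + |B| - 1) for A, B nonempty in Z/pZ.
|A| = 3, |B| = 3, p = 13.
CD lower bound = min(13, 3 + 3 - 1) = min(13, 5) = 5.
Compute A + B mod 13 directly:
a = 3: 3+6=9, 3+11=1, 3+12=2
a = 7: 7+6=0, 7+11=5, 7+12=6
a = 9: 9+6=2, 9+11=7, 9+12=8
A + B = {0, 1, 2, 5, 6, 7, 8, 9}, so |A + B| = 8.
Verify: 8 ≥ 5? Yes ✓.

CD lower bound = 5, actual |A + B| = 8.


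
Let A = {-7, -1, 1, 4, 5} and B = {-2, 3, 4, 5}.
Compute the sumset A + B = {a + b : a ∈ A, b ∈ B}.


A + B = {a + b : a ∈ A, b ∈ B}.
Enumerate all |A|·|B| = 5·4 = 20 pairs (a, b) and collect distinct sums.
a = -7: -7+-2=-9, -7+3=-4, -7+4=-3, -7+5=-2
a = -1: -1+-2=-3, -1+3=2, -1+4=3, -1+5=4
a = 1: 1+-2=-1, 1+3=4, 1+4=5, 1+5=6
a = 4: 4+-2=2, 4+3=7, 4+4=8, 4+5=9
a = 5: 5+-2=3, 5+3=8, 5+4=9, 5+5=10
Collecting distinct sums: A + B = {-9, -4, -3, -2, -1, 2, 3, 4, 5, 6, 7, 8, 9, 10}
|A + B| = 14

A + B = {-9, -4, -3, -2, -1, 2, 3, 4, 5, 6, 7, 8, 9, 10}


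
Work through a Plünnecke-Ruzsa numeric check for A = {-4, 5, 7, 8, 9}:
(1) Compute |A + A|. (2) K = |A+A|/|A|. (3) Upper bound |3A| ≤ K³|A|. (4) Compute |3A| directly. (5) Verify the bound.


|A| = 5.
Step 1: Compute A + A by enumerating all 25 pairs.
A + A = {-8, 1, 3, 4, 5, 10, 12, 13, 14, 15, 16, 17, 18}, so |A + A| = 13.
Step 2: Doubling constant K = |A + A|/|A| = 13/5 = 13/5 ≈ 2.6000.
Step 3: Plünnecke-Ruzsa gives |3A| ≤ K³·|A| = (2.6000)³ · 5 ≈ 87.8800.
Step 4: Compute 3A = A + A + A directly by enumerating all triples (a,b,c) ∈ A³; |3A| = 25.
Step 5: Check 25 ≤ 87.8800? Yes ✓.

K = 13/5, Plünnecke-Ruzsa bound K³|A| ≈ 87.8800, |3A| = 25, inequality holds.


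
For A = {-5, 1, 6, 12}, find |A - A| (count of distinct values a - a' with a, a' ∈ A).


A - A = {a - a' : a, a' ∈ A}; |A| = 4.
Bounds: 2|A|-1 ≤ |A - A| ≤ |A|² - |A| + 1, i.e. 7 ≤ |A - A| ≤ 13.
Note: 0 ∈ A - A always (from a - a). The set is symmetric: if d ∈ A - A then -d ∈ A - A.
Enumerate nonzero differences d = a - a' with a > a' (then include -d):
Positive differences: {5, 6, 11, 17}
Full difference set: {0} ∪ (positive diffs) ∪ (negative diffs).
|A - A| = 1 + 2·4 = 9 (matches direct enumeration: 9).

|A - A| = 9


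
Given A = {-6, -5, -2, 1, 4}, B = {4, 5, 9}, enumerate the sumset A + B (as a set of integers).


A + B = {a + b : a ∈ A, b ∈ B}.
Enumerate all |A|·|B| = 5·3 = 15 pairs (a, b) and collect distinct sums.
a = -6: -6+4=-2, -6+5=-1, -6+9=3
a = -5: -5+4=-1, -5+5=0, -5+9=4
a = -2: -2+4=2, -2+5=3, -2+9=7
a = 1: 1+4=5, 1+5=6, 1+9=10
a = 4: 4+4=8, 4+5=9, 4+9=13
Collecting distinct sums: A + B = {-2, -1, 0, 2, 3, 4, 5, 6, 7, 8, 9, 10, 13}
|A + B| = 13

A + B = {-2, -1, 0, 2, 3, 4, 5, 6, 7, 8, 9, 10, 13}


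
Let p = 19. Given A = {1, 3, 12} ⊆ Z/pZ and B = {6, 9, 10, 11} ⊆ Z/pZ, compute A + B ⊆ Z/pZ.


Work in Z/19Z: reduce every sum a + b modulo 19.
Enumerate all 12 pairs:
a = 1: 1+6=7, 1+9=10, 1+10=11, 1+11=12
a = 3: 3+6=9, 3+9=12, 3+10=13, 3+11=14
a = 12: 12+6=18, 12+9=2, 12+10=3, 12+11=4
Distinct residues collected: {2, 3, 4, 7, 9, 10, 11, 12, 13, 14, 18}
|A + B| = 11 (out of 19 total residues).

A + B = {2, 3, 4, 7, 9, 10, 11, 12, 13, 14, 18}


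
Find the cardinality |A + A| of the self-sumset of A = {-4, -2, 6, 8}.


A + A = {a + a' : a, a' ∈ A}; |A| = 4.
General bounds: 2|A| - 1 ≤ |A + A| ≤ |A|(|A|+1)/2, i.e. 7 ≤ |A + A| ≤ 10.
Lower bound 2|A|-1 is attained iff A is an arithmetic progression.
Enumerate sums a + a' for a ≤ a' (symmetric, so this suffices):
a = -4: -4+-4=-8, -4+-2=-6, -4+6=2, -4+8=4
a = -2: -2+-2=-4, -2+6=4, -2+8=6
a = 6: 6+6=12, 6+8=14
a = 8: 8+8=16
Distinct sums: {-8, -6, -4, 2, 4, 6, 12, 14, 16}
|A + A| = 9

|A + A| = 9


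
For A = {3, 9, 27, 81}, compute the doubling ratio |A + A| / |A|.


|A| = 4.
Compute A + A by enumerating all 16 pairs.
A + A = {6, 12, 18, 30, 36, 54, 84, 90, 108, 162}, so |A + A| = 10.
K = |A + A| / |A| = 10/4 = 5/2 ≈ 2.5000.
Reference: AP of size 4 gives K = 7/4 ≈ 1.7500; a fully generic set of size 4 gives K ≈ 2.5000.

|A| = 4, |A + A| = 10, K = 10/4 = 5/2.


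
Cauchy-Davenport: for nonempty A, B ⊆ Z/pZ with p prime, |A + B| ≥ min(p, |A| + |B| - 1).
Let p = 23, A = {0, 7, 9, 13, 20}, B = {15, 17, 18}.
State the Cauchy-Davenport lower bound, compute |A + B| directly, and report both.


Cauchy-Davenport: |A + B| ≥ min(p, |A| + |B| - 1) for A, B nonempty in Z/pZ.
|A| = 5, |B| = 3, p = 23.
CD lower bound = min(23, 5 + 3 - 1) = min(23, 7) = 7.
Compute A + B mod 23 directly:
a = 0: 0+15=15, 0+17=17, 0+18=18
a = 7: 7+15=22, 7+17=1, 7+18=2
a = 9: 9+15=1, 9+17=3, 9+18=4
a = 13: 13+15=5, 13+17=7, 13+18=8
a = 20: 20+15=12, 20+17=14, 20+18=15
A + B = {1, 2, 3, 4, 5, 7, 8, 12, 14, 15, 17, 18, 22}, so |A + B| = 13.
Verify: 13 ≥ 7? Yes ✓.

CD lower bound = 7, actual |A + B| = 13.


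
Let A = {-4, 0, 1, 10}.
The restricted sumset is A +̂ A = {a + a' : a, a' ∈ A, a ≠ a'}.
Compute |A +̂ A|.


Restricted sumset: A +̂ A = {a + a' : a ∈ A, a' ∈ A, a ≠ a'}.
Equivalently, take A + A and drop any sum 2a that is achievable ONLY as a + a for a ∈ A (i.e. sums representable only with equal summands).
Enumerate pairs (a, a') with a < a' (symmetric, so each unordered pair gives one sum; this covers all a ≠ a'):
  -4 + 0 = -4
  -4 + 1 = -3
  -4 + 10 = 6
  0 + 1 = 1
  0 + 10 = 10
  1 + 10 = 11
Collected distinct sums: {-4, -3, 1, 6, 10, 11}
|A +̂ A| = 6
(Reference bound: |A +̂ A| ≥ 2|A| - 3 for |A| ≥ 2, with |A| = 4 giving ≥ 5.)

|A +̂ A| = 6


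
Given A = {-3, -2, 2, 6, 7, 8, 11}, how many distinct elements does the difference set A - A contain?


A - A = {a - a' : a, a' ∈ A}; |A| = 7.
Bounds: 2|A|-1 ≤ |A - A| ≤ |A|² - |A| + 1, i.e. 13 ≤ |A - A| ≤ 43.
Note: 0 ∈ A - A always (from a - a). The set is symmetric: if d ∈ A - A then -d ∈ A - A.
Enumerate nonzero differences d = a - a' with a > a' (then include -d):
Positive differences: {1, 2, 3, 4, 5, 6, 8, 9, 10, 11, 13, 14}
Full difference set: {0} ∪ (positive diffs) ∪ (negative diffs).
|A - A| = 1 + 2·12 = 25 (matches direct enumeration: 25).

|A - A| = 25


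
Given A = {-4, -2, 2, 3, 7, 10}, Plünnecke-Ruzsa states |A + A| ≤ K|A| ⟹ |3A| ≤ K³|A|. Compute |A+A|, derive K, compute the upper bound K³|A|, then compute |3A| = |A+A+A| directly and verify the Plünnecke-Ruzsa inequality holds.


|A| = 6.
Step 1: Compute A + A by enumerating all 36 pairs.
A + A = {-8, -6, -4, -2, -1, 0, 1, 3, 4, 5, 6, 8, 9, 10, 12, 13, 14, 17, 20}, so |A + A| = 19.
Step 2: Doubling constant K = |A + A|/|A| = 19/6 = 19/6 ≈ 3.1667.
Step 3: Plünnecke-Ruzsa gives |3A| ≤ K³·|A| = (3.1667)³ · 6 ≈ 190.5278.
Step 4: Compute 3A = A + A + A directly by enumerating all triples (a,b,c) ∈ A³; |3A| = 36.
Step 5: Check 36 ≤ 190.5278? Yes ✓.

K = 19/6, Plünnecke-Ruzsa bound K³|A| ≈ 190.5278, |3A| = 36, inequality holds.


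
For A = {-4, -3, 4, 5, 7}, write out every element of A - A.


A - A = {a - a' : a, a' ∈ A}.
Compute a - a' for each ordered pair (a, a'):
a = -4: -4--4=0, -4--3=-1, -4-4=-8, -4-5=-9, -4-7=-11
a = -3: -3--4=1, -3--3=0, -3-4=-7, -3-5=-8, -3-7=-10
a = 4: 4--4=8, 4--3=7, 4-4=0, 4-5=-1, 4-7=-3
a = 5: 5--4=9, 5--3=8, 5-4=1, 5-5=0, 5-7=-2
a = 7: 7--4=11, 7--3=10, 7-4=3, 7-5=2, 7-7=0
Collecting distinct values (and noting 0 appears from a-a):
A - A = {-11, -10, -9, -8, -7, -3, -2, -1, 0, 1, 2, 3, 7, 8, 9, 10, 11}
|A - A| = 17

A - A = {-11, -10, -9, -8, -7, -3, -2, -1, 0, 1, 2, 3, 7, 8, 9, 10, 11}


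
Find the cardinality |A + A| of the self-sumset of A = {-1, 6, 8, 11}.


A + A = {a + a' : a, a' ∈ A}; |A| = 4.
General bounds: 2|A| - 1 ≤ |A + A| ≤ |A|(|A|+1)/2, i.e. 7 ≤ |A + A| ≤ 10.
Lower bound 2|A|-1 is attained iff A is an arithmetic progression.
Enumerate sums a + a' for a ≤ a' (symmetric, so this suffices):
a = -1: -1+-1=-2, -1+6=5, -1+8=7, -1+11=10
a = 6: 6+6=12, 6+8=14, 6+11=17
a = 8: 8+8=16, 8+11=19
a = 11: 11+11=22
Distinct sums: {-2, 5, 7, 10, 12, 14, 16, 17, 19, 22}
|A + A| = 10

|A + A| = 10


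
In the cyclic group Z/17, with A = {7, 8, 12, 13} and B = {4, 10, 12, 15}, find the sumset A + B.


Work in Z/17Z: reduce every sum a + b modulo 17.
Enumerate all 16 pairs:
a = 7: 7+4=11, 7+10=0, 7+12=2, 7+15=5
a = 8: 8+4=12, 8+10=1, 8+12=3, 8+15=6
a = 12: 12+4=16, 12+10=5, 12+12=7, 12+15=10
a = 13: 13+4=0, 13+10=6, 13+12=8, 13+15=11
Distinct residues collected: {0, 1, 2, 3, 5, 6, 7, 8, 10, 11, 12, 16}
|A + B| = 12 (out of 17 total residues).

A + B = {0, 1, 2, 3, 5, 6, 7, 8, 10, 11, 12, 16}


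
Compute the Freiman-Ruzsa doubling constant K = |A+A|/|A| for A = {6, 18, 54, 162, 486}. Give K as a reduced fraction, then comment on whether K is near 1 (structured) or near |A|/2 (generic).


|A| = 5.
Compute A + A by enumerating all 25 pairs.
A + A = {12, 24, 36, 60, 72, 108, 168, 180, 216, 324, 492, 504, 540, 648, 972}, so |A + A| = 15.
K = |A + A| / |A| = 15/5 = 3/1 ≈ 3.0000.
Reference: AP of size 5 gives K = 9/5 ≈ 1.8000; a fully generic set of size 5 gives K ≈ 3.0000.

|A| = 5, |A + A| = 15, K = 15/5 = 3/1.


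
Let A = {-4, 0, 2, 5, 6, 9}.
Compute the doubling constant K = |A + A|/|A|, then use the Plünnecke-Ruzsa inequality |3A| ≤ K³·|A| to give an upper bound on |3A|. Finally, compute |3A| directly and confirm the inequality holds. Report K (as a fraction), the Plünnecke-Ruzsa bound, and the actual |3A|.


|A| = 6.
Step 1: Compute A + A by enumerating all 36 pairs.
A + A = {-8, -4, -2, 0, 1, 2, 4, 5, 6, 7, 8, 9, 10, 11, 12, 14, 15, 18}, so |A + A| = 18.
Step 2: Doubling constant K = |A + A|/|A| = 18/6 = 18/6 ≈ 3.0000.
Step 3: Plünnecke-Ruzsa gives |3A| ≤ K³·|A| = (3.0000)³ · 6 ≈ 162.0000.
Step 4: Compute 3A = A + A + A directly by enumerating all triples (a,b,c) ∈ A³; |3A| = 31.
Step 5: Check 31 ≤ 162.0000? Yes ✓.

K = 18/6, Plünnecke-Ruzsa bound K³|A| ≈ 162.0000, |3A| = 31, inequality holds.


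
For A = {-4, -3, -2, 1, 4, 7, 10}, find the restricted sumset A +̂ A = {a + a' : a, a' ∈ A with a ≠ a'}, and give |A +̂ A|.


Restricted sumset: A +̂ A = {a + a' : a ∈ A, a' ∈ A, a ≠ a'}.
Equivalently, take A + A and drop any sum 2a that is achievable ONLY as a + a for a ∈ A (i.e. sums representable only with equal summands).
Enumerate pairs (a, a') with a < a' (symmetric, so each unordered pair gives one sum; this covers all a ≠ a'):
  -4 + -3 = -7
  -4 + -2 = -6
  -4 + 1 = -3
  -4 + 4 = 0
  -4 + 7 = 3
  -4 + 10 = 6
  -3 + -2 = -5
  -3 + 1 = -2
  -3 + 4 = 1
  -3 + 7 = 4
  -3 + 10 = 7
  -2 + 1 = -1
  -2 + 4 = 2
  -2 + 7 = 5
  -2 + 10 = 8
  1 + 4 = 5
  1 + 7 = 8
  1 + 10 = 11
  4 + 7 = 11
  4 + 10 = 14
  7 + 10 = 17
Collected distinct sums: {-7, -6, -5, -3, -2, -1, 0, 1, 2, 3, 4, 5, 6, 7, 8, 11, 14, 17}
|A +̂ A| = 18
(Reference bound: |A +̂ A| ≥ 2|A| - 3 for |A| ≥ 2, with |A| = 7 giving ≥ 11.)

|A +̂ A| = 18


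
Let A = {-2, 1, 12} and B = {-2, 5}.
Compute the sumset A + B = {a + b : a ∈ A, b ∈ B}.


A + B = {a + b : a ∈ A, b ∈ B}.
Enumerate all |A|·|B| = 3·2 = 6 pairs (a, b) and collect distinct sums.
a = -2: -2+-2=-4, -2+5=3
a = 1: 1+-2=-1, 1+5=6
a = 12: 12+-2=10, 12+5=17
Collecting distinct sums: A + B = {-4, -1, 3, 6, 10, 17}
|A + B| = 6

A + B = {-4, -1, 3, 6, 10, 17}


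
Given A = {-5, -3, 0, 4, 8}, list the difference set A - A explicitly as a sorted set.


A - A = {a - a' : a, a' ∈ A}.
Compute a - a' for each ordered pair (a, a'):
a = -5: -5--5=0, -5--3=-2, -5-0=-5, -5-4=-9, -5-8=-13
a = -3: -3--5=2, -3--3=0, -3-0=-3, -3-4=-7, -3-8=-11
a = 0: 0--5=5, 0--3=3, 0-0=0, 0-4=-4, 0-8=-8
a = 4: 4--5=9, 4--3=7, 4-0=4, 4-4=0, 4-8=-4
a = 8: 8--5=13, 8--3=11, 8-0=8, 8-4=4, 8-8=0
Collecting distinct values (and noting 0 appears from a-a):
A - A = {-13, -11, -9, -8, -7, -5, -4, -3, -2, 0, 2, 3, 4, 5, 7, 8, 9, 11, 13}
|A - A| = 19

A - A = {-13, -11, -9, -8, -7, -5, -4, -3, -2, 0, 2, 3, 4, 5, 7, 8, 9, 11, 13}


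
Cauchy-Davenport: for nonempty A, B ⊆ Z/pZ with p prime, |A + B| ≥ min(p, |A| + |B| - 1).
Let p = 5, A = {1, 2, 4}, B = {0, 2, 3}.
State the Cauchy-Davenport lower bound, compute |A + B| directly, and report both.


Cauchy-Davenport: |A + B| ≥ min(p, |A| + |B| - 1) for A, B nonempty in Z/pZ.
|A| = 3, |B| = 3, p = 5.
CD lower bound = min(5, 3 + 3 - 1) = min(5, 5) = 5.
Compute A + B mod 5 directly:
a = 1: 1+0=1, 1+2=3, 1+3=4
a = 2: 2+0=2, 2+2=4, 2+3=0
a = 4: 4+0=4, 4+2=1, 4+3=2
A + B = {0, 1, 2, 3, 4}, so |A + B| = 5.
Verify: 5 ≥ 5? Yes ✓.

CD lower bound = 5, actual |A + B| = 5.


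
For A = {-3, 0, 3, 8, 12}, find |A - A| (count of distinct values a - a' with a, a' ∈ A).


A - A = {a - a' : a, a' ∈ A}; |A| = 5.
Bounds: 2|A|-1 ≤ |A - A| ≤ |A|² - |A| + 1, i.e. 9 ≤ |A - A| ≤ 21.
Note: 0 ∈ A - A always (from a - a). The set is symmetric: if d ∈ A - A then -d ∈ A - A.
Enumerate nonzero differences d = a - a' with a > a' (then include -d):
Positive differences: {3, 4, 5, 6, 8, 9, 11, 12, 15}
Full difference set: {0} ∪ (positive diffs) ∪ (negative diffs).
|A - A| = 1 + 2·9 = 19 (matches direct enumeration: 19).

|A - A| = 19


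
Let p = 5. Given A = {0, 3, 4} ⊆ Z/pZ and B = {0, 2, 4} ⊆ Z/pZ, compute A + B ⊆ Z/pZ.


Work in Z/5Z: reduce every sum a + b modulo 5.
Enumerate all 9 pairs:
a = 0: 0+0=0, 0+2=2, 0+4=4
a = 3: 3+0=3, 3+2=0, 3+4=2
a = 4: 4+0=4, 4+2=1, 4+4=3
Distinct residues collected: {0, 1, 2, 3, 4}
|A + B| = 5 (out of 5 total residues).

A + B = {0, 1, 2, 3, 4}


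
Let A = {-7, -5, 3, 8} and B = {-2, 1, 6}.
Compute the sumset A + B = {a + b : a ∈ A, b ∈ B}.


A + B = {a + b : a ∈ A, b ∈ B}.
Enumerate all |A|·|B| = 4·3 = 12 pairs (a, b) and collect distinct sums.
a = -7: -7+-2=-9, -7+1=-6, -7+6=-1
a = -5: -5+-2=-7, -5+1=-4, -5+6=1
a = 3: 3+-2=1, 3+1=4, 3+6=9
a = 8: 8+-2=6, 8+1=9, 8+6=14
Collecting distinct sums: A + B = {-9, -7, -6, -4, -1, 1, 4, 6, 9, 14}
|A + B| = 10

A + B = {-9, -7, -6, -4, -1, 1, 4, 6, 9, 14}


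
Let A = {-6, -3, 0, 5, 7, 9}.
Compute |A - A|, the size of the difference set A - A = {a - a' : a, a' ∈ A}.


A - A = {a - a' : a, a' ∈ A}; |A| = 6.
Bounds: 2|A|-1 ≤ |A - A| ≤ |A|² - |A| + 1, i.e. 11 ≤ |A - A| ≤ 31.
Note: 0 ∈ A - A always (from a - a). The set is symmetric: if d ∈ A - A then -d ∈ A - A.
Enumerate nonzero differences d = a - a' with a > a' (then include -d):
Positive differences: {2, 3, 4, 5, 6, 7, 8, 9, 10, 11, 12, 13, 15}
Full difference set: {0} ∪ (positive diffs) ∪ (negative diffs).
|A - A| = 1 + 2·13 = 27 (matches direct enumeration: 27).

|A - A| = 27


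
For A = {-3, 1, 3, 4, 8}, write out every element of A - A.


A - A = {a - a' : a, a' ∈ A}.
Compute a - a' for each ordered pair (a, a'):
a = -3: -3--3=0, -3-1=-4, -3-3=-6, -3-4=-7, -3-8=-11
a = 1: 1--3=4, 1-1=0, 1-3=-2, 1-4=-3, 1-8=-7
a = 3: 3--3=6, 3-1=2, 3-3=0, 3-4=-1, 3-8=-5
a = 4: 4--3=7, 4-1=3, 4-3=1, 4-4=0, 4-8=-4
a = 8: 8--3=11, 8-1=7, 8-3=5, 8-4=4, 8-8=0
Collecting distinct values (and noting 0 appears from a-a):
A - A = {-11, -7, -6, -5, -4, -3, -2, -1, 0, 1, 2, 3, 4, 5, 6, 7, 11}
|A - A| = 17

A - A = {-11, -7, -6, -5, -4, -3, -2, -1, 0, 1, 2, 3, 4, 5, 6, 7, 11}


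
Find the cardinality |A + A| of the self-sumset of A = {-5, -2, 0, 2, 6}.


A + A = {a + a' : a, a' ∈ A}; |A| = 5.
General bounds: 2|A| - 1 ≤ |A + A| ≤ |A|(|A|+1)/2, i.e. 9 ≤ |A + A| ≤ 15.
Lower bound 2|A|-1 is attained iff A is an arithmetic progression.
Enumerate sums a + a' for a ≤ a' (symmetric, so this suffices):
a = -5: -5+-5=-10, -5+-2=-7, -5+0=-5, -5+2=-3, -5+6=1
a = -2: -2+-2=-4, -2+0=-2, -2+2=0, -2+6=4
a = 0: 0+0=0, 0+2=2, 0+6=6
a = 2: 2+2=4, 2+6=8
a = 6: 6+6=12
Distinct sums: {-10, -7, -5, -4, -3, -2, 0, 1, 2, 4, 6, 8, 12}
|A + A| = 13

|A + A| = 13


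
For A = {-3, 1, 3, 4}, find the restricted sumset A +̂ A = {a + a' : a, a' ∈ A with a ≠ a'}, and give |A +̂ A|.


Restricted sumset: A +̂ A = {a + a' : a ∈ A, a' ∈ A, a ≠ a'}.
Equivalently, take A + A and drop any sum 2a that is achievable ONLY as a + a for a ∈ A (i.e. sums representable only with equal summands).
Enumerate pairs (a, a') with a < a' (symmetric, so each unordered pair gives one sum; this covers all a ≠ a'):
  -3 + 1 = -2
  -3 + 3 = 0
  -3 + 4 = 1
  1 + 3 = 4
  1 + 4 = 5
  3 + 4 = 7
Collected distinct sums: {-2, 0, 1, 4, 5, 7}
|A +̂ A| = 6
(Reference bound: |A +̂ A| ≥ 2|A| - 3 for |A| ≥ 2, with |A| = 4 giving ≥ 5.)

|A +̂ A| = 6
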